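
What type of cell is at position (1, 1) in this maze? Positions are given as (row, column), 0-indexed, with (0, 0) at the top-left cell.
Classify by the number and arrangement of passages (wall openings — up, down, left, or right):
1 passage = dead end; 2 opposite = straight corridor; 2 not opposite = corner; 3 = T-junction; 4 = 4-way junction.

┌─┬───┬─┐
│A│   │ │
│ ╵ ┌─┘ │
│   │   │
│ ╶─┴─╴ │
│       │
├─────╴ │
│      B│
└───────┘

Checking cell at (1, 1):
Number of passages: 2
Cell type: corner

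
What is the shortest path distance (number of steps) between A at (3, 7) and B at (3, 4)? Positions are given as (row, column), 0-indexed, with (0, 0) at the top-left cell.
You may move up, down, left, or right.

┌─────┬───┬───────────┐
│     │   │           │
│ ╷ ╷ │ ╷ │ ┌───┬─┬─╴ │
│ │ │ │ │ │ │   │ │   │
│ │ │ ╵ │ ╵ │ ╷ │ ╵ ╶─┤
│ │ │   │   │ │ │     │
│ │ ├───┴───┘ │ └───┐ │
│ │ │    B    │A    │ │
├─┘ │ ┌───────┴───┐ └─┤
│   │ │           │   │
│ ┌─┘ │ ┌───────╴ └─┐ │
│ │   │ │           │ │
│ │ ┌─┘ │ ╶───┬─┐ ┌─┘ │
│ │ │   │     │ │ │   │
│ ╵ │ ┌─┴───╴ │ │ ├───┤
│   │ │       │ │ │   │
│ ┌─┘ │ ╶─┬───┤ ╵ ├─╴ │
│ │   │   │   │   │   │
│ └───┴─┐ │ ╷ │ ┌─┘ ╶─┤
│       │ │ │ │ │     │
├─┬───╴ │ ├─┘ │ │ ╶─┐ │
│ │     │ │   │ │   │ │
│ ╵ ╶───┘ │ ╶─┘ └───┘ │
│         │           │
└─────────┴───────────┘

Finding path from (3, 7) to (3, 4):
Path: (3,7) → (2,7) → (1,7) → (1,6) → (2,6) → (3,6) → (3,5) → (3,4)
Distance: 7 steps

Solution:

┌─────┬───┬───────────┐
│     │   │           │
│ ╷ ╷ │ ╷ │ ┌───┬─┬─╴ │
│ │ │ │ │ │ │↓ ↰│ │   │
│ │ │ ╵ │ ╵ │ ╷ │ ╵ ╶─┤
│ │ │   │   │↓│↑│     │
│ │ ├───┴───┘ │ └───┐ │
│ │ │    B ← ↲│A    │ │
├─┘ │ ┌───────┴───┐ └─┤
│   │ │           │   │
│ ┌─┘ │ ┌───────╴ └─┐ │
│ │   │ │           │ │
│ │ ┌─┘ │ ╶───┬─┐ ┌─┘ │
│ │ │   │     │ │ │   │
│ ╵ │ ┌─┴───╴ │ │ ├───┤
│   │ │       │ │ │   │
│ ┌─┘ │ ╶─┬───┤ ╵ ├─╴ │
│ │   │   │   │   │   │
│ └───┴─┐ │ ╷ │ ┌─┘ ╶─┤
│       │ │ │ │ │     │
├─┬───╴ │ ├─┘ │ │ ╶─┐ │
│ │     │ │   │ │   │ │
│ ╵ ╶───┘ │ ╶─┘ └───┘ │
│         │           │
└─────────┴───────────┘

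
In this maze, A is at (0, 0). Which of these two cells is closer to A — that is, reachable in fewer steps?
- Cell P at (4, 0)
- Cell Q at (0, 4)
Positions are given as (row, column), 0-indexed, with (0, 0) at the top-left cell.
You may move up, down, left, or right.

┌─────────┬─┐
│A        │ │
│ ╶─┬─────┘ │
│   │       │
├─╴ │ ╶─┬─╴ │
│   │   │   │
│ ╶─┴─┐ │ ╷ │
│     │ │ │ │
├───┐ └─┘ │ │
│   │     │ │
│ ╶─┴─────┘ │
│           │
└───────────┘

Shortest path A → P at (4, 0): 22 steps
Shortest path A → Q at (0, 4): 4 steps

Q is closer (4 steps vs 22 steps).

Path to P:

┌─────────┬─┐
│A        │ │
│ ╶─┬─────┘ │
│↳ ↓│       │
├─╴ │ ╶─┬─╴ │
│↓ ↲│   │↱ ↓│
│ ╶─┴─┐ │ ╷ │
│↳ → ↓│ │↑│↓│
├───┐ └─┘ │ │
│P  │↳ → ↑│↓│
│ ╶─┴─────┘ │
│↑ ← ← ← ← ↲│
└───────────┘

Path to Q:

┌─────────┬─┐
│A → → → Q│ │
│ ╶─┬─────┘ │
│   │       │
├─╴ │ ╶─┬─╴ │
│   │   │   │
│ ╶─┴─┐ │ ╷ │
│     │ │ │ │
├───┐ └─┘ │ │
│   │     │ │
│ ╶─┴─────┘ │
│           │
└───────────┘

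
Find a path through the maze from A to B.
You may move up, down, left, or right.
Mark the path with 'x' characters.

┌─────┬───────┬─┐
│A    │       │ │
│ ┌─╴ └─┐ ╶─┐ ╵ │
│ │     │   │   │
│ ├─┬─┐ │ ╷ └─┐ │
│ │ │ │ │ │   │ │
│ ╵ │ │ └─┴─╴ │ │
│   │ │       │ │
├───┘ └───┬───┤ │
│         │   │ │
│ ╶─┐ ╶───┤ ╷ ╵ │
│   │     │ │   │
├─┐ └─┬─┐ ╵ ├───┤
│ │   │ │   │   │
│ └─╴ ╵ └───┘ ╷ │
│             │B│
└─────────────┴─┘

Finding the shortest path through the maze:
Path length: 46 steps
Directions: right → right → down → right → down → down → right → right → right → up → left → up → left → up → right → right → down → right → down → down → down → down → left → up → left → down → down → left → up → left → left → up → left → left → down → right → down → right → down → right → right → right → right → up → right → down

Solution:

┌─────┬───────┬─┐
│A x x│  x x x│ │
│ ┌─╴ └─┐ ╶─┐ ╵ │
│ │  x x│x x│x x│
│ ├─┬─┐ │ ╷ └─┐ │
│ │ │ │x│ │x x│x│
│ ╵ │ │ └─┴─╴ │ │
│   │ │x x x x│x│
├───┘ └───┬───┤ │
│x x x    │x x│x│
│ ╶─┐ ╶───┤ ╷ ╵ │
│x x│x x x│x│x x│
├─┐ └─┬─┐ ╵ ├───┤
│ │x x│ │x x│x x│
│ └─╴ ╵ └───┘ ╷ │
│    x x x x x│B│
└─────────────┴─┘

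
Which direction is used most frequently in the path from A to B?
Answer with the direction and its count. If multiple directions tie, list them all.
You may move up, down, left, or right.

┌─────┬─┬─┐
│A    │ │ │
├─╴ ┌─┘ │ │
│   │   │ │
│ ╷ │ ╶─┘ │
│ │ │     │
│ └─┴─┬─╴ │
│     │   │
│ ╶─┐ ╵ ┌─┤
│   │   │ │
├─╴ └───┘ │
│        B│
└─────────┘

Directions: right, down, left, down, down, down, right, down, right, right, right
Counts: {'right': 5, 'down': 5, 'left': 1}
Most common: down and right (tied at 5 times each)

Solution:

┌─────┬─┬─┐
│A ↓  │ │ │
├─╴ ┌─┘ │ │
│↓ ↲│   │ │
│ ╷ │ ╶─┘ │
│↓│ │     │
│ └─┴─┬─╴ │
│↓    │   │
│ ╶─┐ ╵ ┌─┤
│↳ ↓│   │ │
├─╴ └───┘ │
│  ↳ → → B│
└─────────┘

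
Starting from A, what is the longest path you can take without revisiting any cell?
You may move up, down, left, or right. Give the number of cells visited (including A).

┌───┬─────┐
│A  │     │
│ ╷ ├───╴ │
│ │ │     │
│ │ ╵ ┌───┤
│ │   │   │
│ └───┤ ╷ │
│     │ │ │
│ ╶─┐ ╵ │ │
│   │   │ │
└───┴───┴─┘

Finding longest simple path using DFS:
Start: (0, 0)
Longest path visits 13 cells
Path: A → down → down → down → right → right → down → right → up → up → right → down → down

Solution:

┌───┬─────┐
│A  │     │
│ ╷ ├───╴ │
│↓│ │     │
│ │ ╵ ┌───┤
│↓│   │↱ ↓│
│ └───┤ ╷ │
│↳ → ↓│↑│↓│
│ ╶─┐ ╵ │ │
│   │↳ ↑│B│
└───┴───┴─┘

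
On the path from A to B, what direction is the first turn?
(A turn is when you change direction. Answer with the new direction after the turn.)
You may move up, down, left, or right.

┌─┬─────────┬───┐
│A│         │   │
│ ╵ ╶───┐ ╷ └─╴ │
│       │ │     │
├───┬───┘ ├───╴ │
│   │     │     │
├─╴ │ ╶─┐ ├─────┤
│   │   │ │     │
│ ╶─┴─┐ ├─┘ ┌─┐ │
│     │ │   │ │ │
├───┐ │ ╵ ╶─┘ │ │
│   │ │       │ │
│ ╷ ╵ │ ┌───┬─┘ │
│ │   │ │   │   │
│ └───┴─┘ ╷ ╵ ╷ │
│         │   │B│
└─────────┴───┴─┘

Directions: down, right, up, right, right, right, down, down, left, left, down, right, down, down, right, up, right, up, right, right, down, down, down, down
First turn direction: right

Solution:

┌─┬─────────┬───┐
│A│↱ → → ↓  │   │
│ ╵ ╶───┐ ╷ └─╴ │
│↳ ↑    │↓│     │
├───┬───┘ ├───╴ │
│   │↓ ← ↲│     │
├─╴ │ ╶─┐ ├─────┤
│   │↳ ↓│ │↱ → ↓│
│ ╶─┴─┐ ├─┘ ┌─┐ │
│     │↓│↱ ↑│ │↓│
├───┐ │ ╵ ╶─┘ │ │
│   │ │↳ ↑    │↓│
│ ╷ ╵ │ ┌───┬─┘ │
│ │   │ │   │  ↓│
│ └───┴─┘ ╷ ╵ ╷ │
│         │   │B│
└─────────┴───┴─┘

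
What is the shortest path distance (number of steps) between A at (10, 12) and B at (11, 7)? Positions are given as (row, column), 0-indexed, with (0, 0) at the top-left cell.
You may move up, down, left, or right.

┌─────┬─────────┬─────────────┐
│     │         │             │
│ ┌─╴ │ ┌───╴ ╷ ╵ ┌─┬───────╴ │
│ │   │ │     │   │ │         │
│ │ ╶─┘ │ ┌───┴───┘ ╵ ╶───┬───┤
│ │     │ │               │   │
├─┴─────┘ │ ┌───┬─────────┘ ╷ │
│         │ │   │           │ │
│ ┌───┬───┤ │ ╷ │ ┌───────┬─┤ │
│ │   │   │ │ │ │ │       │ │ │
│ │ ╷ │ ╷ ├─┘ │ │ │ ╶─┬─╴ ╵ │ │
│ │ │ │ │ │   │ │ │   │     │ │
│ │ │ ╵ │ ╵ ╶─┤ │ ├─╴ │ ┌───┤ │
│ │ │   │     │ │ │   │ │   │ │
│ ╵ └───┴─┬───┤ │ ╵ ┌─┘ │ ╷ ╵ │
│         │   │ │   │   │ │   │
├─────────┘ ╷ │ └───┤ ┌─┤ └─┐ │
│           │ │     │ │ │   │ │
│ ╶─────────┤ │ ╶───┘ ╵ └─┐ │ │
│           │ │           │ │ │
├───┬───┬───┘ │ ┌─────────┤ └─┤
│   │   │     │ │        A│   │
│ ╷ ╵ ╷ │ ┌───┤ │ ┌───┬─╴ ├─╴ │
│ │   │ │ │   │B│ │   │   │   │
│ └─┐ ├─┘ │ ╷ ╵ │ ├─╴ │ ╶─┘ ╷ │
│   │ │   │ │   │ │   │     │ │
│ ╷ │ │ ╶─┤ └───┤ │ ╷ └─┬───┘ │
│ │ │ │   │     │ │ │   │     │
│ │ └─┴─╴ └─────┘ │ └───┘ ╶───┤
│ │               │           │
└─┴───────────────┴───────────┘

Finding path from (10, 12) to (11, 7):
Path: (10,12) → (11,12) → (11,11) → (12,11) → (12,12) → (12,13) → (11,13) → (11,14) → (10,14) → (10,13) → (9,13) → (8,13) → (8,12) → (7,12) → (6,12) → (6,13) → (7,13) → (7,14) → (6,14) → (5,14) → (4,14) → (3,14) → (2,14) → (2,13) → (3,13) → (3,12) → (3,11) → (3,10) → (3,9) → (3,8) → (4,8) → (5,8) → (6,8) → (7,8) → (7,9) → (6,9) → (6,10) → (5,10) → (5,9) → (4,9) → (4,10) → (4,11) → (4,12) → (5,12) → (5,11) → (6,11) → (7,11) → (7,10) → (8,10) → (9,10) → (9,9) → (9,8) → (9,7) → (10,7) → (11,7)
Distance: 54 steps

Solution:

┌─────┬─────────┬─────────────┐
│     │         │             │
│ ┌─╴ │ ┌───╴ ╷ ╵ ┌─┬───────╴ │
│ │   │ │     │   │ │         │
│ │ ╶─┘ │ ┌───┴───┘ ╵ ╶───┬───┤
│ │     │ │               │↓ ↰│
├─┴─────┘ │ ┌───┬─────────┘ ╷ │
│         │ │   │↓ ← ← ← ← ↲│↑│
│ ┌───┬───┤ │ ╷ │ ┌───────┬─┤ │
│ │   │   │ │ │ │↓│↱ → → ↓│ │↑│
│ │ ╷ │ ╷ ├─┘ │ │ │ ╶─┬─╴ ╵ │ │
│ │ │ │ │ │   │ │↓│↑ ↰│↓ ↲  │↑│
│ │ │ ╵ │ ╵ ╶─┤ │ ├─╴ │ ┌───┤ │
│ │ │   │     │ │↓│↱ ↑│↓│↱ ↓│↑│
│ ╵ └───┴─┬───┤ │ ╵ ┌─┘ │ ╷ ╵ │
│         │   │ │↳ ↑│↓ ↲│↑│↳ ↑│
├─────────┘ ╷ │ └───┤ ┌─┤ └─┐ │
│           │ │     │↓│ │↑ ↰│ │
│ ╶─────────┤ │ ╶───┘ ╵ └─┐ │ │
│           │ │↓ ← ← ↲    │↑│ │
├───┬───┬───┘ │ ┌─────────┤ └─┤
│   │   │     │↓│        A│↑ ↰│
│ ╷ ╵ ╷ │ ┌───┤ │ ┌───┬─╴ ├─╴ │
│ │   │ │ │   │B│ │   │↓ ↲│↱ ↑│
│ └─┐ ├─┘ │ ╷ ╵ │ ├─╴ │ ╶─┘ ╷ │
│   │ │   │ │   │ │   │↳ → ↑│ │
│ ╷ │ │ ╶─┤ └───┤ │ ╷ └─┬───┘ │
│ │ │ │   │     │ │ │   │     │
│ │ └─┴─╴ └─────┘ │ └───┘ ╶───┤
│ │               │           │
└─┴───────────────┴───────────┘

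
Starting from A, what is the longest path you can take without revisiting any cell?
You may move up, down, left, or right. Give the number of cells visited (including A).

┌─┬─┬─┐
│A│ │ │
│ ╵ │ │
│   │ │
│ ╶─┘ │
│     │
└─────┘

Finding longest simple path using DFS:
Start: (0, 0)
Longest path visits 7 cells
Path: A → down → down → right → right → up → up

Solution:

┌─┬─┬─┐
│A│ │B│
│ ╵ │ │
│↓  │↑│
│ ╶─┘ │
│↳ → ↑│
└─────┘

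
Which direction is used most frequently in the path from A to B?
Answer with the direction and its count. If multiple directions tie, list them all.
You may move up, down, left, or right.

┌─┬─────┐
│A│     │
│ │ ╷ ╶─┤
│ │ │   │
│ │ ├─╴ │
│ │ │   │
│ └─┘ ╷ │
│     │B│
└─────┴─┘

Directions: down, down, down, right, right, up, right, down
Counts: {'down': 4, 'right': 3, 'up': 1}
Most common: down (4 times)

Solution:

┌─┬─────┐
│A│     │
│ │ ╷ ╶─┤
│↓│ │   │
│ │ ├─╴ │
│↓│ │↱ ↓│
│ └─┘ ╷ │
│↳ → ↑│B│
└─────┴─┘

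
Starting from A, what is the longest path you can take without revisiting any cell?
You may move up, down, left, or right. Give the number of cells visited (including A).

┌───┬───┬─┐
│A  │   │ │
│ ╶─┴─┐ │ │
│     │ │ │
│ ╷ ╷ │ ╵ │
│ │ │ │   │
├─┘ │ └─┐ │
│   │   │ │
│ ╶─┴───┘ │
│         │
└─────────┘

Finding longest simple path using DFS:
Start: (0, 0)
Longest path visits 17 cells
Path: A → down → right → down → down → left → down → right → right → right → right → up → up → left → up → up → left

Solution:

┌───┬───┬─┐
│A  │B ↰│ │
│ ╶─┴─┐ │ │
│↳ ↓  │↑│ │
│ ╷ ╷ │ ╵ │
│ │↓│ │↑ ↰│
├─┘ │ └─┐ │
│↓ ↲│   │↑│
│ ╶─┴───┘ │
│↳ → → → ↑│
└─────────┘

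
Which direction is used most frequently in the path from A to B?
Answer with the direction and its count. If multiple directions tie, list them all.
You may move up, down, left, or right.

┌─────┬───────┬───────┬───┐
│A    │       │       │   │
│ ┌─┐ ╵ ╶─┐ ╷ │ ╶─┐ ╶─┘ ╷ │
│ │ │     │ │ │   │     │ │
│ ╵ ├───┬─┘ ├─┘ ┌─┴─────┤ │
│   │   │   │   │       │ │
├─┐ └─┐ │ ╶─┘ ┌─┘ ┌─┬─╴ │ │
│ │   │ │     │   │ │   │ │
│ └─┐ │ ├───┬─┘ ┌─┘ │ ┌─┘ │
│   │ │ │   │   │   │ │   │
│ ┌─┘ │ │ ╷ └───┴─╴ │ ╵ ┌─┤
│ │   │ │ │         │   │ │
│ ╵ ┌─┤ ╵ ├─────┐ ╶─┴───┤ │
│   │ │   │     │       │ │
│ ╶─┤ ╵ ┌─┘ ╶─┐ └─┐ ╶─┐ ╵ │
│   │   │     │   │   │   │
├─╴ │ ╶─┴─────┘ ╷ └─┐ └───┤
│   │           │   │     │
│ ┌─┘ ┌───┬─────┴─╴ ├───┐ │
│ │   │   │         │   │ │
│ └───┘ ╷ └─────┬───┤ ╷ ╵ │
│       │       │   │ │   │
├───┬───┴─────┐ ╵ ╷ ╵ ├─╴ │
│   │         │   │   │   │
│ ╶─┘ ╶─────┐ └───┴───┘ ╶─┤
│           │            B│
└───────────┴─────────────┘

Directions: down, down, right, down, right, down, down, left, down, left, down, right, down, left, down, down, right, right, right, up, right, down, right, right, right, down, right, up, right, down, right, up, up, right, down, right, down, left, down, right
Counts: {'down': 16, 'right': 16, 'left': 4, 'up': 4}
Most common: down and right (tied at 16 times each)

Solution:

┌─────┬───────┬───────┬───┐
│A    │       │       │   │
│ ┌─┐ ╵ ╶─┐ ╷ │ ╶─┐ ╶─┘ ╷ │
│↓│ │     │ │ │   │     │ │
│ ╵ ├───┬─┘ ├─┘ ┌─┴─────┤ │
│↳ ↓│   │   │   │       │ │
├─┐ └─┐ │ ╶─┘ ┌─┘ ┌─┬─╴ │ │
│ │↳ ↓│ │     │   │ │   │ │
│ └─┐ │ ├───┬─┘ ┌─┘ │ ┌─┘ │
│   │↓│ │   │   │   │ │   │
│ ┌─┘ │ │ ╷ └───┴─╴ │ ╵ ┌─┤
│ │↓ ↲│ │ │         │   │ │
│ ╵ ┌─┤ ╵ ├─────┐ ╶─┴───┤ │
│↓ ↲│ │   │     │       │ │
│ ╶─┤ ╵ ┌─┘ ╶─┐ └─┐ ╶─┐ ╵ │
│↳ ↓│   │     │   │   │   │
├─╴ │ ╶─┴─────┘ ╷ └─┐ └───┤
│↓ ↲│           │   │     │
│ ┌─┘ ┌───┬─────┴─╴ ├───┐ │
│↓│   │↱ ↓│         │↱ ↓│ │
│ └───┘ ╷ └─────┬───┤ ╷ ╵ │
│↳ → → ↑│↳ → → ↓│↱ ↓│↑│↳ ↓│
├───┬───┴─────┐ ╵ ╷ ╵ ├─╴ │
│   │         │↳ ↑│↳ ↑│↓ ↲│
│ ╶─┘ ╶─────┐ └───┴───┘ ╶─┤
│           │          ↳ B│
└───────────┴─────────────┘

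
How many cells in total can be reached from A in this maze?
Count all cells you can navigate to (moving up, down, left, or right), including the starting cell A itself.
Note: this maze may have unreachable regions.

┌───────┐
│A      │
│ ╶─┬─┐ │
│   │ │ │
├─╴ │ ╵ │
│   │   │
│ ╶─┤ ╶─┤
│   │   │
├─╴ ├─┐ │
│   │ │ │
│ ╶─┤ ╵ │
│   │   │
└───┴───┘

Using BFS/flood-fill to find all reachable cells from A:
Maze size: 6 × 4 = 24 total cells
All cells are reachable — the maze is fully connected.
Reachable cells: 24

Reachable region (· marks reachable cells):

┌───────┐
│A · · ·│
│ ╶─┬─┐ │
│· ·│·│·│
├─╴ │ ╵ │
│· ·│· ·│
│ ╶─┤ ╶─┤
│· ·│· ·│
├─╴ ├─┐ │
│· ·│·│·│
│ ╶─┤ ╵ │
│· ·│· ·│
└───┴───┘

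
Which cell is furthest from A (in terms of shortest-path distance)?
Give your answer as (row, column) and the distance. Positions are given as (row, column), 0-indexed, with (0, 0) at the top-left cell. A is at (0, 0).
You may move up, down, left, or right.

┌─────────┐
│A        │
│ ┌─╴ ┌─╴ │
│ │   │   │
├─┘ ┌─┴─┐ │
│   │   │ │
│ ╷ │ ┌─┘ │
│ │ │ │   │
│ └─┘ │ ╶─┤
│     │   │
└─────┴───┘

Computing BFS distances from A to all cells:
Furthest cell: (2, 3)
Distance: 13 steps

Path from A to the furthest cell:

┌─────────┐
│A → ↓    │
│ ┌─╴ ┌─╴ │
│ │↓ ↲│   │
├─┘ ┌─┴─┐ │
│↓ ↲│↱ B│ │
│ ╷ │ ┌─┘ │
│↓│ │↑│   │
│ └─┘ │ ╶─┤
│↳ → ↑│   │
└─────┴───┘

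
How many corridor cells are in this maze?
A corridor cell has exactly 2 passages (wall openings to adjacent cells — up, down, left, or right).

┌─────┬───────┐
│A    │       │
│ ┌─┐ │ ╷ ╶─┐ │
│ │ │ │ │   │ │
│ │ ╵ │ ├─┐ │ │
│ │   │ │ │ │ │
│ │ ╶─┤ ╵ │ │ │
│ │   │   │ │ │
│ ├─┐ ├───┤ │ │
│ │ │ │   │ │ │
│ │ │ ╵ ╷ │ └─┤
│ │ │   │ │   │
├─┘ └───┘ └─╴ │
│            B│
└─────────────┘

Counting cells with exactly 2 passages:
Total corridor cells: 39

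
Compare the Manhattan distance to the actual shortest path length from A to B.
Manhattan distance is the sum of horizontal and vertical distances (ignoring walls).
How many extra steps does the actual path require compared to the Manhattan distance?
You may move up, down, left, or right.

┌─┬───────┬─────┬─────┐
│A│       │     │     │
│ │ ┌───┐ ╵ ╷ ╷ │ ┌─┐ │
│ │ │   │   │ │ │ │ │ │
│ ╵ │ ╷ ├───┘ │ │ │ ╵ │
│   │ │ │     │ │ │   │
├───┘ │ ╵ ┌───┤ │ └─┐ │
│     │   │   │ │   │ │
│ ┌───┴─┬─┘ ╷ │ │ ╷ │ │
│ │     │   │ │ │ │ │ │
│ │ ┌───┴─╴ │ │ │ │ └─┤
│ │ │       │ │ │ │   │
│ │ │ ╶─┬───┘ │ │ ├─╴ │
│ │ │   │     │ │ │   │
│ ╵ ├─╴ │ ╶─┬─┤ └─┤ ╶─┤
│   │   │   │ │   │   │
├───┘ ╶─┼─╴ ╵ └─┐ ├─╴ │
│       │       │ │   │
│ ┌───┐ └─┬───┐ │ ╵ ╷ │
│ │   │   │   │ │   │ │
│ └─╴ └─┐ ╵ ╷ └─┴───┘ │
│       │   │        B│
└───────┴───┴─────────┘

Manhattan distance: |10 - 0| + |10 - 0| = 20
Actual path length: 28
Extra steps: 28 - 20 = 8

Solution:

┌─┬───────┬─────┬─────┐
│A│↱ → → ↓│↱ → ↓│     │
│ │ ┌───┐ ╵ ╷ ╷ │ ┌─┐ │
│↓│↑│   │↳ ↑│ │↓│ │ │ │
│ ╵ │ ╷ ├───┘ │ │ │ ╵ │
│↳ ↑│ │ │     │↓│ │   │
├───┘ │ ╵ ┌───┤ │ └─┐ │
│     │   │   │↓│   │ │
│ ┌───┴─┬─┘ ╷ │ │ ╷ │ │
│ │     │   │ │↓│ │ │ │
│ │ ┌───┴─╴ │ │ │ │ └─┤
│ │ │       │ │↓│ │   │
│ │ │ ╶─┬───┘ │ │ ├─╴ │
│ │ │   │     │↓│ │   │
│ ╵ ├─╴ │ ╶─┬─┤ └─┤ ╶─┤
│   │   │   │ │↳ ↓│   │
├───┘ ╶─┼─╴ ╵ └─┐ ├─╴ │
│       │       │↓│↱ ↓│
│ ┌───┐ └─┬───┐ │ ╵ ╷ │
│ │   │   │   │ │↳ ↑│↓│
│ └─╴ └─┐ ╵ ╷ └─┴───┘ │
│       │   │        B│
└───────┴───┴─────────┘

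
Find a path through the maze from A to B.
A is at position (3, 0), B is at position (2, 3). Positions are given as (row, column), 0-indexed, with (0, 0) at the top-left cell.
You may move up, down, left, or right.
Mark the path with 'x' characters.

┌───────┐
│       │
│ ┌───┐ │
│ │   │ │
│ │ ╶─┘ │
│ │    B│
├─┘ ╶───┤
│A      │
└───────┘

Finding the shortest path from (3, 0) to (2, 3):
Path length: 4 steps
Directions: right → up → right → right

Solution:

┌───────┐
│       │
│ ┌───┐ │
│ │   │ │
│ │ ╶─┘ │
│ │x x B│
├─┘ ╶───┤
│A x    │
└───────┘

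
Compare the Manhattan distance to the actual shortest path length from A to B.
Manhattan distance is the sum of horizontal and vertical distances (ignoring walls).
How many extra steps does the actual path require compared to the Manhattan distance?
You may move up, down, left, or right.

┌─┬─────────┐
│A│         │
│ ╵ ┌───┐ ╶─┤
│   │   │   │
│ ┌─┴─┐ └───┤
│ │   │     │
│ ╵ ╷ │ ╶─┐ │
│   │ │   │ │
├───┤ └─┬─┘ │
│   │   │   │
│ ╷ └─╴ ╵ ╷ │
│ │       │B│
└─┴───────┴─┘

Manhattan distance: |5 - 0| + |5 - 0| = 10
Actual path length: 14
Extra steps: 14 - 10 = 4

Solution:

┌─┬─────────┐
│A│         │
│ ╵ ┌───┐ ╶─┤
│↓  │   │   │
│ ┌─┴─┐ └───┤
│↓│↱ ↓│     │
│ ╵ ╷ │ ╶─┐ │
│↳ ↑│↓│   │ │
├───┤ └─┬─┘ │
│   │↳ ↓│↱ ↓│
│ ╷ └─╴ ╵ ╷ │
│ │    ↳ ↑│B│
└─┴───────┴─┘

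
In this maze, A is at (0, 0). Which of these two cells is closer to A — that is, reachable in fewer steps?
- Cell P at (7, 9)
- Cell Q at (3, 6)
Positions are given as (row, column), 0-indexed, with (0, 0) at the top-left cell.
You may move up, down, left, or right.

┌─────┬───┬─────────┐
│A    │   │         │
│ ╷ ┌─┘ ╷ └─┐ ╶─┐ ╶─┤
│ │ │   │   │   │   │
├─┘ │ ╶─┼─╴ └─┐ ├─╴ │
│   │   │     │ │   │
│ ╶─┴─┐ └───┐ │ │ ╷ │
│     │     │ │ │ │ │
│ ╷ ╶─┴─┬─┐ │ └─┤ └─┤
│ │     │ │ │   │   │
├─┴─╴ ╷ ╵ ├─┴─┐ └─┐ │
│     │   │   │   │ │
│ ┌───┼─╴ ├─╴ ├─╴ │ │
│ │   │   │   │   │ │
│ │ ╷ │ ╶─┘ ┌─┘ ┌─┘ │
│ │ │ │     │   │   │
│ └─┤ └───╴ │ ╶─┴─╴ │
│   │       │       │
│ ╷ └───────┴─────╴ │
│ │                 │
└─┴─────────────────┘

Shortest path A → P at (7, 9): 26 steps
Shortest path A → Q at (3, 6): 37 steps

P is closer (26 steps vs 37 steps).

Path to P:

┌─────┬───┬─────────┐
│A ↓  │   │         │
│ ╷ ┌─┘ ╷ └─┐ ╶─┐ ╶─┤
│ │↓│   │   │   │   │
├─┘ │ ╶─┼─╴ └─┐ ├─╴ │
│↓ ↲│   │     │ │   │
│ ╶─┴─┐ └───┐ │ │ ╷ │
│↳ ↓  │     │ │ │ │ │
│ ╷ ╶─┴─┬─┐ │ └─┤ └─┤
│ │↳ ↓  │ │ │   │   │
├─┴─╴ ╷ ╵ ├─┴─┐ └─┐ │
│↓ ← ↲│   │   │   │ │
│ ┌───┼─╴ ├─╴ ├─╴ │ │
│↓│   │   │   │   │ │
│ │ ╷ │ ╶─┘ ┌─┘ ┌─┘ │
│↓│ │ │     │   │  P│
│ └─┤ └───╴ │ ╶─┴─╴ │
│↳ ↓│       │      ↑│
│ ╷ └───────┴─────╴ │
│ │↳ → → → → → → → ↑│
└─┴─────────────────┘

Path to Q:

┌─────┬───┬─────────┐
│A ↓  │   │         │
│ ╷ ┌─┘ ╷ └─┐ ╶─┐ ╶─┤
│ │↓│   │   │   │   │
├─┘ │ ╶─┼─╴ └─┐ ├─╴ │
│↓ ↲│   │     │ │   │
│ ╶─┴─┐ └───┐ │ │ ╷ │
│↳ ↓  │     │Q│ │ │ │
│ ╷ ╶─┴─┬─┐ │ └─┤ └─┤
│ │↳ ↓  │ │ │↑ ↰│   │
├─┴─╴ ╷ ╵ ├─┴─┐ └─┐ │
│↓ ← ↲│   │   │↑ ↰│ │
│ ┌───┼─╴ ├─╴ ├─╴ │ │
│↓│   │   │   │↱ ↑│ │
│ │ ╷ │ ╶─┘ ┌─┘ ┌─┘ │
│↓│ │ │     │↱ ↑│   │
│ └─┤ └───╴ │ ╶─┴─╴ │
│↳ ↓│       │↑ ← ← ↰│
│ ╷ └───────┴─────╴ │
│ │↳ → → → → → → → ↑│
└─┴─────────────────┘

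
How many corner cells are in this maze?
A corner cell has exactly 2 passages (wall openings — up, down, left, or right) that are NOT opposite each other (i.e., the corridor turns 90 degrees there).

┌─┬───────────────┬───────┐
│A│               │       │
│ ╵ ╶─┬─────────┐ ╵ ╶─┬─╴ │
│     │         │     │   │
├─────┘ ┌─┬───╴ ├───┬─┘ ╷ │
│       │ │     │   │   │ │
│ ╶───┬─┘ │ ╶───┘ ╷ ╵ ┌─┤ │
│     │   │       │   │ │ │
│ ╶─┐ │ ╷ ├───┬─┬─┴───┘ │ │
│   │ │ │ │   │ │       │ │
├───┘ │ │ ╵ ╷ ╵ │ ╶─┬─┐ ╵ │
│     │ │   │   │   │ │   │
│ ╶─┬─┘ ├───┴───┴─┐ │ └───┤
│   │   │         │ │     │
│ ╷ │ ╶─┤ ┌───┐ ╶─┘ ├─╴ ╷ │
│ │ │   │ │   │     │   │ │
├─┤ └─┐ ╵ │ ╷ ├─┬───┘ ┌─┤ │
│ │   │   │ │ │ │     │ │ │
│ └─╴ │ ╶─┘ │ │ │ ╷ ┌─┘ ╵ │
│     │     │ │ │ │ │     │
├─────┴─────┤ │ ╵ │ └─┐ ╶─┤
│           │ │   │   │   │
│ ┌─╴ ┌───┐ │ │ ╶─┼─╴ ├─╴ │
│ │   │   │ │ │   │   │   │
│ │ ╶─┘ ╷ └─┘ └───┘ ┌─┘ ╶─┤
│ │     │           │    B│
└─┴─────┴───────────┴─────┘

Counting corner cells (2 non-opposite passages):
Total corners: 81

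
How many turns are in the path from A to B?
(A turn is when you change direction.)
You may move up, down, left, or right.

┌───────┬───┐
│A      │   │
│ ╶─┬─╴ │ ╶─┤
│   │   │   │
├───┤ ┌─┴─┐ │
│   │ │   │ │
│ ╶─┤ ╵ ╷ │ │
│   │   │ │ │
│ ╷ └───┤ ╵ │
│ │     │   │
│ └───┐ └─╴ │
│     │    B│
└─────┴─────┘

Directions: right, right, right, down, left, down, down, right, up, right, down, down, right, down
Number of turns: 9

Solution:

┌───────┬───┐
│A → → ↓│   │
│ ╶─┬─╴ │ ╶─┤
│   │↓ ↲│   │
├───┤ ┌─┴─┐ │
│   │↓│↱ ↓│ │
│ ╶─┤ ╵ ╷ │ │
│   │↳ ↑│↓│ │
│ ╷ └───┤ ╵ │
│ │     │↳ ↓│
│ └───┐ └─╴ │
│     │    B│
└─────┴─────┘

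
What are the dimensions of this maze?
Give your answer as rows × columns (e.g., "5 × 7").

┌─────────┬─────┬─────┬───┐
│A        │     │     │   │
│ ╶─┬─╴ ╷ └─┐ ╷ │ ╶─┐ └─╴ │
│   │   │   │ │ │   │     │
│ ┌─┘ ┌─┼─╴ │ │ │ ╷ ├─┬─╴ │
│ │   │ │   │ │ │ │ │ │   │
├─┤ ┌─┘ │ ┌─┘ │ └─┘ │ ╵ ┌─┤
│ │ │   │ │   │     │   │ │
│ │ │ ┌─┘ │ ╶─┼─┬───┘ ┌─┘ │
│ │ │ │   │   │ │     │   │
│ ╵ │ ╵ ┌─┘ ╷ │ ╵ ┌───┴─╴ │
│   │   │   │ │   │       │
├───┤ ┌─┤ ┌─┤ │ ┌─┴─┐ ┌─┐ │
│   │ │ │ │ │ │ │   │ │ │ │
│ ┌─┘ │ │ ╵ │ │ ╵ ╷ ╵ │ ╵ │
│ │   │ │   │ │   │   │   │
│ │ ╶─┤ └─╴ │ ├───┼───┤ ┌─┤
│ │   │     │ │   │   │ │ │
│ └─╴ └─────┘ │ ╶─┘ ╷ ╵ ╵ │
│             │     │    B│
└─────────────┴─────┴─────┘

Counting the maze dimensions:
Rows (vertical): 10
Columns (horizontal): 13
Dimensions: 10 × 13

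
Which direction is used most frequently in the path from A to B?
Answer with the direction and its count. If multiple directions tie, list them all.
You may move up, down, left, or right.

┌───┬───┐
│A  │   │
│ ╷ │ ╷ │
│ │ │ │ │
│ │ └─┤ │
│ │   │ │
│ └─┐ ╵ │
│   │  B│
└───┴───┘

Directions: right, down, down, right, down, right
Counts: {'right': 3, 'down': 3}
Most common: down and right (tied at 3 times each)

Solution:

┌───┬───┐
│A ↓│   │
│ ╷ │ ╷ │
│ │↓│ │ │
│ │ └─┤ │
│ │↳ ↓│ │
│ └─┐ ╵ │
│   │↳ B│
└───┴───┘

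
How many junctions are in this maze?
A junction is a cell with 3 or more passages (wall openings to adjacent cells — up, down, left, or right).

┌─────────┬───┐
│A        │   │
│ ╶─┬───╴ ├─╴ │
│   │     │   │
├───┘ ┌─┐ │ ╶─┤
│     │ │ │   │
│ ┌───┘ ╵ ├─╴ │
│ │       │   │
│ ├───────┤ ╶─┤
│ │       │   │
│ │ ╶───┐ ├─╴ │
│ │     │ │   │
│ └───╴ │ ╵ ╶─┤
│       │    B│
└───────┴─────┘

Checking each cell for number of passages:

Junctions found (3+ passages):
  (1, 4): 3 passages
  (3, 3): 3 passages
  (6, 5): 3 passages
Total junctions: 3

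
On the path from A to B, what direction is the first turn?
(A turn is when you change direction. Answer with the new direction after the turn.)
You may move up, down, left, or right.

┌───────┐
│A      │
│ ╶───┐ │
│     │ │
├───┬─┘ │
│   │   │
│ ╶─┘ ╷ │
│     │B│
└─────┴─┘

Directions: right, right, right, down, down, down
First turn direction: down

Solution:

┌───────┐
│A → → ↓│
│ ╶───┐ │
│     │↓│
├───┬─┘ │
│   │  ↓│
│ ╶─┘ ╷ │
│     │B│
└─────┴─┘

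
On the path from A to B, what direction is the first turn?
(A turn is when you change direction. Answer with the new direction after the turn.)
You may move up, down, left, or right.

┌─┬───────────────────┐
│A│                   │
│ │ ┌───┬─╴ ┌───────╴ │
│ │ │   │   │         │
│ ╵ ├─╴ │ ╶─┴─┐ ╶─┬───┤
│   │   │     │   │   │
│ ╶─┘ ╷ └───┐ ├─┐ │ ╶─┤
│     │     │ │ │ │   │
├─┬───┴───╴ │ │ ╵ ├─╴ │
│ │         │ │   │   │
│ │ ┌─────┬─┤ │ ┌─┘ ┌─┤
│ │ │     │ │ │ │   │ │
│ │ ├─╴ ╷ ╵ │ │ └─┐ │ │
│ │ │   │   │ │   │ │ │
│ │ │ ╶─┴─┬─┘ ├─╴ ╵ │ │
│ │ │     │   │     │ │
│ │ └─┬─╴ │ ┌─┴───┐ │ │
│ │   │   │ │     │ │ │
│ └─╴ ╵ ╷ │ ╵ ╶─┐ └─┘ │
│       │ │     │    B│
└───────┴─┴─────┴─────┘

Directions: down, down, right, up, up, right, right, right, right, down, left, down, right, right, down, down, down, down, down, left, down, down, right, up, right, right, down, right, right
First turn direction: right

Solution:

┌─┬───────────────────┐
│A│↱ → → → ↓          │
│ │ ┌───┬─╴ ┌───────╴ │
│↓│↑│   │↓ ↲│         │
│ ╵ ├─╴ │ ╶─┴─┐ ╶─┬───┤
│↳ ↑│   │↳ → ↓│   │   │
│ ╶─┘ ╷ └───┐ ├─┐ │ ╶─┤
│     │     │↓│ │ │   │
├─┬───┴───╴ │ │ ╵ ├─╴ │
│ │         │↓│   │   │
│ │ ┌─────┬─┤ │ ┌─┘ ┌─┤
│ │ │     │ │↓│ │   │ │
│ │ ├─╴ ╷ ╵ │ │ └─┐ │ │
│ │ │   │   │↓│   │ │ │
│ │ │ ╶─┴─┬─┘ ├─╴ ╵ │ │
│ │ │     │↓ ↲│     │ │
│ │ └─┬─╴ │ ┌─┴───┐ │ │
│ │   │   │↓│↱ → ↓│ │ │
│ └─╴ ╵ ╷ │ ╵ ╶─┐ └─┘ │
│       │ │↳ ↑  │↳ → B│
└───────┴─┴─────┴─────┘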